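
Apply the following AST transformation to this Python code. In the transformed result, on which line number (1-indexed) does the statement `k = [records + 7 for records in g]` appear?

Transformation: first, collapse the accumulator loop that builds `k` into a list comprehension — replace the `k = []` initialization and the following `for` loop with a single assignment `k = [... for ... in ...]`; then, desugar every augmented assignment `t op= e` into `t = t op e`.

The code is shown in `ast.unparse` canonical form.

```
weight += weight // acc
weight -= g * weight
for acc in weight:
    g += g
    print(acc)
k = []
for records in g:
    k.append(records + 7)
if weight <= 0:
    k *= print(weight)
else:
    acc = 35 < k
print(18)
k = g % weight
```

6

Transformed code:
weight = weight + weight // acc
weight = weight - g * weight
for acc in weight:
    g = g + g
    print(acc)
k = [records + 7 for records in g]
if weight <= 0:
    k = k * print(weight)
else:
    acc = 35 < k
print(18)
k = g % weight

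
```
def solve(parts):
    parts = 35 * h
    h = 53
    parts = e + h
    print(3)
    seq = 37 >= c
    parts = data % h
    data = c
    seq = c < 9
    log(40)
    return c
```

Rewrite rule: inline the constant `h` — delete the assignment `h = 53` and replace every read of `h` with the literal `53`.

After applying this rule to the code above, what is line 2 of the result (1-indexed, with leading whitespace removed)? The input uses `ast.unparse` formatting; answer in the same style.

Transformed code:
def solve(parts):
    parts = 35 * 53
    parts = e + 53
    print(3)
    seq = 37 >= c
    parts = data % 53
    data = c
    seq = c < 9
    log(40)
    return c

parts = 35 * 53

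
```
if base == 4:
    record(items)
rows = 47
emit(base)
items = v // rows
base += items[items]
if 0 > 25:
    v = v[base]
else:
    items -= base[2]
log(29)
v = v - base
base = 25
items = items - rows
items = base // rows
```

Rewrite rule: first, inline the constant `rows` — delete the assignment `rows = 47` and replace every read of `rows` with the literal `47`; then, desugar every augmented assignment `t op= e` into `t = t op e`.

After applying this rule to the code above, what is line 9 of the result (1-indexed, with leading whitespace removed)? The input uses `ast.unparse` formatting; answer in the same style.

Transformed code:
if base == 4:
    record(items)
emit(base)
items = v // 47
base = base + items[items]
if 0 > 25:
    v = v[base]
else:
    items = items - base[2]
log(29)
v = v - base
base = 25
items = items - 47
items = base // 47

items = items - base[2]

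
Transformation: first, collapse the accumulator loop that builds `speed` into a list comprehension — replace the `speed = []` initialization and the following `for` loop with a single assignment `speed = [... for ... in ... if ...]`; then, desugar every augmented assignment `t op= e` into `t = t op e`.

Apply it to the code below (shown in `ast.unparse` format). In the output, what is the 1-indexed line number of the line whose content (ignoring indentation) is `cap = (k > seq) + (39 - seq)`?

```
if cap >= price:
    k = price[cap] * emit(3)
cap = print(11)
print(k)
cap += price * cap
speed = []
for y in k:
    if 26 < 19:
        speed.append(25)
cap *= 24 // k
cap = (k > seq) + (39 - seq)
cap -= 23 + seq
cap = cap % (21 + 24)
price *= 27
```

Transformed code:
if cap >= price:
    k = price[cap] * emit(3)
cap = print(11)
print(k)
cap = cap + price * cap
speed = [25 for y in k if 26 < 19]
cap = cap * (24 // k)
cap = (k > seq) + (39 - seq)
cap = cap - (23 + seq)
cap = cap % (21 + 24)
price = price * 27

8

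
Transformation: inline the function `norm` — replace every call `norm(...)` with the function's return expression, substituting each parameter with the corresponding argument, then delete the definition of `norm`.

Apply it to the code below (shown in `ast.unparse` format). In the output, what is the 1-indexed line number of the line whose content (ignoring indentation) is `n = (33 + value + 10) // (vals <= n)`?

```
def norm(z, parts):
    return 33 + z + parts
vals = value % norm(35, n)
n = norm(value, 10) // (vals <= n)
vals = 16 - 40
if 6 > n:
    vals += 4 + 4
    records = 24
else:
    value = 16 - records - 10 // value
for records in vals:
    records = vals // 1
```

2

Transformed code:
vals = value % (33 + 35 + n)
n = (33 + value + 10) // (vals <= n)
vals = 16 - 40
if 6 > n:
    vals += 4 + 4
    records = 24
else:
    value = 16 - records - 10 // value
for records in vals:
    records = vals // 1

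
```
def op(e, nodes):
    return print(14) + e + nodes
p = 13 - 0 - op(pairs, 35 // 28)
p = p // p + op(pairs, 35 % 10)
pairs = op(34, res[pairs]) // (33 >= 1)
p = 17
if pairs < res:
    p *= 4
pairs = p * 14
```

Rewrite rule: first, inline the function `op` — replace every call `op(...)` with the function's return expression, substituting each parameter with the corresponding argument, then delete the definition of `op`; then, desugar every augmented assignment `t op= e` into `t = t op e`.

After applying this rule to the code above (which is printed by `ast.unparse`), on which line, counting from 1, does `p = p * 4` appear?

Transformed code:
p = 13 - 0 - (print(14) + pairs + 35 // 28)
p = p // p + (print(14) + pairs + 35 % 10)
pairs = (print(14) + 34 + res[pairs]) // (33 >= 1)
p = 17
if pairs < res:
    p = p * 4
pairs = p * 14

6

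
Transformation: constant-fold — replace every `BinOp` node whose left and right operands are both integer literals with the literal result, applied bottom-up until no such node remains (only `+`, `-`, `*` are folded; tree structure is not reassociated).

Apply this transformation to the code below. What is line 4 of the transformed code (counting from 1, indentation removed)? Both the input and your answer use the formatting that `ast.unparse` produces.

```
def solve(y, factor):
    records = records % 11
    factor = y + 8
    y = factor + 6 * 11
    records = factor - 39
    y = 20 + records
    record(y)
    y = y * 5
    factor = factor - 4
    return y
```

Transformed code:
def solve(y, factor):
    records = records % 11
    factor = y + 8
    y = factor + 66
    records = factor - 39
    y = 20 + records
    record(y)
    y = y * 5
    factor = factor - 4
    return y

y = factor + 66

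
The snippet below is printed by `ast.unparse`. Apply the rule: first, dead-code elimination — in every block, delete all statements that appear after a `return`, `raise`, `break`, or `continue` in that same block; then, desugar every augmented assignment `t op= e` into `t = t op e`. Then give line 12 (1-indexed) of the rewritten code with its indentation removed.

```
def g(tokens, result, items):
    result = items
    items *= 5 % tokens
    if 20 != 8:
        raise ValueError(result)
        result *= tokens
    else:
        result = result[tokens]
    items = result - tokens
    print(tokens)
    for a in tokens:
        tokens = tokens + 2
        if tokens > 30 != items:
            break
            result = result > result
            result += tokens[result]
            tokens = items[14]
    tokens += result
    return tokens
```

Transformed code:
def g(tokens, result, items):
    result = items
    items = items * (5 % tokens)
    if 20 != 8:
        raise ValueError(result)
    else:
        result = result[tokens]
    items = result - tokens
    print(tokens)
    for a in tokens:
        tokens = tokens + 2
        if tokens > 30 != items:
            break
    tokens = tokens + result
    return tokens

if tokens > 30 != items:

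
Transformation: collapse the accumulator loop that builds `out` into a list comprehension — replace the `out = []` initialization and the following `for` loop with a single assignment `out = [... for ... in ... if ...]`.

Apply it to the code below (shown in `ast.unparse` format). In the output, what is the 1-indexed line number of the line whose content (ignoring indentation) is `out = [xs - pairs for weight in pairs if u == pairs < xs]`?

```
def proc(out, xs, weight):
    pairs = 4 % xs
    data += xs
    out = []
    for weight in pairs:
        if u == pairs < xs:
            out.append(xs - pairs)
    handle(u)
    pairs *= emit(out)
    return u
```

4

Transformed code:
def proc(out, xs, weight):
    pairs = 4 % xs
    data += xs
    out = [xs - pairs for weight in pairs if u == pairs < xs]
    handle(u)
    pairs *= emit(out)
    return u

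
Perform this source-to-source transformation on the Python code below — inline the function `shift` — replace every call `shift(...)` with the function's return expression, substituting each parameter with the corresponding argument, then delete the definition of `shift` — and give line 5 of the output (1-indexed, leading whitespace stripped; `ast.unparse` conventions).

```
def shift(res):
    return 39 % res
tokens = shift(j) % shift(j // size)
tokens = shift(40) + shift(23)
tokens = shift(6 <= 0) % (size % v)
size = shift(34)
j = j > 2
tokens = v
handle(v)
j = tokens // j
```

j = j > 2

Transformed code:
tokens = 39 % j % (39 % (j // size))
tokens = 39 % 40 + 39 % 23
tokens = 39 % (6 <= 0) % (size % v)
size = 39 % 34
j = j > 2
tokens = v
handle(v)
j = tokens // j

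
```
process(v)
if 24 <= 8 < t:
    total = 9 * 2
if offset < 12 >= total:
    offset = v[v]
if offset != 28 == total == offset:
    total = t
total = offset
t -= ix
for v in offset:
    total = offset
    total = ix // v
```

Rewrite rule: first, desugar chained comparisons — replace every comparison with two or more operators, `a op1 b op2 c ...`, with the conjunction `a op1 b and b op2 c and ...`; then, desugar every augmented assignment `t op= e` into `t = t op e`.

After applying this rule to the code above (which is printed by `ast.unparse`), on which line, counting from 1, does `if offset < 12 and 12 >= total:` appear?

4

Transformed code:
process(v)
if 24 <= 8 and 8 < t:
    total = 9 * 2
if offset < 12 and 12 >= total:
    offset = v[v]
if offset != 28 and 28 == total and (total == offset):
    total = t
total = offset
t = t - ix
for v in offset:
    total = offset
    total = ix // v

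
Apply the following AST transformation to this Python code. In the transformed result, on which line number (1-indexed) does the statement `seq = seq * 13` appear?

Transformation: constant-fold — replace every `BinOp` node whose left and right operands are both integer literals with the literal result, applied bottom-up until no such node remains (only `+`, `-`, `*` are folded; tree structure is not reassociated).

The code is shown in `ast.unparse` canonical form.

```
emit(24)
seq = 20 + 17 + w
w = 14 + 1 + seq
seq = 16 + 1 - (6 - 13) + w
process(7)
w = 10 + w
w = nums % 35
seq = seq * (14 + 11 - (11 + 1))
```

Transformed code:
emit(24)
seq = 37 + w
w = 15 + seq
seq = 24 + w
process(7)
w = 10 + w
w = nums % 35
seq = seq * 13

8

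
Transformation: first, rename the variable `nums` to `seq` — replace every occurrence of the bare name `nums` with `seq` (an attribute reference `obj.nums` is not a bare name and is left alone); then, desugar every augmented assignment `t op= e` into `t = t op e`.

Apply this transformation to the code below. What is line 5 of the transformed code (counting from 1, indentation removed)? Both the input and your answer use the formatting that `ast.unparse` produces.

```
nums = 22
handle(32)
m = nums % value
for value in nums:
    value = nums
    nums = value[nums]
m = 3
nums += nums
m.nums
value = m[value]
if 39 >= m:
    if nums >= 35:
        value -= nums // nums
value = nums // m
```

Transformed code:
seq = 22
handle(32)
m = seq % value
for value in seq:
    value = seq
    seq = value[seq]
m = 3
seq = seq + seq
m.nums
value = m[value]
if 39 >= m:
    if seq >= 35:
        value = value - seq // seq
value = seq // m

value = seq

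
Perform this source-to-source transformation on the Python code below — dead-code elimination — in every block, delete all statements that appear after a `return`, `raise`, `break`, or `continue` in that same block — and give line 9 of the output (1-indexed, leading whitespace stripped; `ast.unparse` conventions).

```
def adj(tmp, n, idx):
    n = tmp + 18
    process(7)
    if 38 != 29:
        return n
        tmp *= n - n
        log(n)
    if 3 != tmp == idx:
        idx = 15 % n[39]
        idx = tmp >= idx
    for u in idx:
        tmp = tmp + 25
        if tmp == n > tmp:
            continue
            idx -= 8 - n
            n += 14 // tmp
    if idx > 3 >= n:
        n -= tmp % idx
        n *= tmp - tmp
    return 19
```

Transformed code:
def adj(tmp, n, idx):
    n = tmp + 18
    process(7)
    if 38 != 29:
        return n
    if 3 != tmp == idx:
        idx = 15 % n[39]
        idx = tmp >= idx
    for u in idx:
        tmp = tmp + 25
        if tmp == n > tmp:
            continue
    if idx > 3 >= n:
        n -= tmp % idx
        n *= tmp - tmp
    return 19

for u in idx:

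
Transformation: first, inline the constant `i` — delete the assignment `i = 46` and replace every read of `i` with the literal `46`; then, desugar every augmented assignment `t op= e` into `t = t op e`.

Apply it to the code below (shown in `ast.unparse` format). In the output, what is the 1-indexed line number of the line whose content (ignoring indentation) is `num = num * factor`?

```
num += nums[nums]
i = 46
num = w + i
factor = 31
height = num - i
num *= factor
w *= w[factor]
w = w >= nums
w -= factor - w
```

Transformed code:
num = num + nums[nums]
num = w + 46
factor = 31
height = num - 46
num = num * factor
w = w * w[factor]
w = w >= nums
w = w - (factor - w)

5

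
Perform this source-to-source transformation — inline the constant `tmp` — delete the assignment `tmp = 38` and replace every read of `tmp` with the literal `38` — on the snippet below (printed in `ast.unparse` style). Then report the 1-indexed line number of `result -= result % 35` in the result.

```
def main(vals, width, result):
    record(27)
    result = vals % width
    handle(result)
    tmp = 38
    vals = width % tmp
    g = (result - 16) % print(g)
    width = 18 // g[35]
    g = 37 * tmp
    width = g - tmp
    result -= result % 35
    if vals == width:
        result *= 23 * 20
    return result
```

10

Transformed code:
def main(vals, width, result):
    record(27)
    result = vals % width
    handle(result)
    vals = width % 38
    g = (result - 16) % print(g)
    width = 18 // g[35]
    g = 37 * 38
    width = g - 38
    result -= result % 35
    if vals == width:
        result *= 23 * 20
    return result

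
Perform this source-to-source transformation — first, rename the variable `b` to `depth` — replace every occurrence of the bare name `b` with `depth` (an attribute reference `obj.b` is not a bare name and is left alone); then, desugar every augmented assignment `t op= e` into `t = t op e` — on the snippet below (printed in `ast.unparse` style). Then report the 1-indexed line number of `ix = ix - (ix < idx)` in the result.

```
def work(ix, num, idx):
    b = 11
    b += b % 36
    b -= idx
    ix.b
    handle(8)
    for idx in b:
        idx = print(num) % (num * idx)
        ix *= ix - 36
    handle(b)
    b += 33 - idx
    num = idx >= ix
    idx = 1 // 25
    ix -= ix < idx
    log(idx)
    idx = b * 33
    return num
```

14

Transformed code:
def work(ix, num, idx):
    depth = 11
    depth = depth + depth % 36
    depth = depth - idx
    ix.b
    handle(8)
    for idx in depth:
        idx = print(num) % (num * idx)
        ix = ix * (ix - 36)
    handle(depth)
    depth = depth + (33 - idx)
    num = idx >= ix
    idx = 1 // 25
    ix = ix - (ix < idx)
    log(idx)
    idx = depth * 33
    return num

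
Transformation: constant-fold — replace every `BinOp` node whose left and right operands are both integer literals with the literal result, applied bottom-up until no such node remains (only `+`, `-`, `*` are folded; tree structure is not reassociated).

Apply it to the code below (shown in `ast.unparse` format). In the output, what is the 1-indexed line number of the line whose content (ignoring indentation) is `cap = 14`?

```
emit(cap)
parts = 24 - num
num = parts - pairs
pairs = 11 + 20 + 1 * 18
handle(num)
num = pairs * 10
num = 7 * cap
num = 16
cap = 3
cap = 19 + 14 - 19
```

Transformed code:
emit(cap)
parts = 24 - num
num = parts - pairs
pairs = 49
handle(num)
num = pairs * 10
num = 7 * cap
num = 16
cap = 3
cap = 14

10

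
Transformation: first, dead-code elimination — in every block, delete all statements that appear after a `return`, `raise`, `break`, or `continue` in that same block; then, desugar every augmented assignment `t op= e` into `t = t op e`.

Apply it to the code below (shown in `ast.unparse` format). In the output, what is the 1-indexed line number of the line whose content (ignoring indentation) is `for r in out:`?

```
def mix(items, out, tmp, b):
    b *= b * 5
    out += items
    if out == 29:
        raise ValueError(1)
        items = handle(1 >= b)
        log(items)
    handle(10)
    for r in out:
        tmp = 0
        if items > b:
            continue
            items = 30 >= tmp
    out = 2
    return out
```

Transformed code:
def mix(items, out, tmp, b):
    b = b * (b * 5)
    out = out + items
    if out == 29:
        raise ValueError(1)
    handle(10)
    for r in out:
        tmp = 0
        if items > b:
            continue
    out = 2
    return out

7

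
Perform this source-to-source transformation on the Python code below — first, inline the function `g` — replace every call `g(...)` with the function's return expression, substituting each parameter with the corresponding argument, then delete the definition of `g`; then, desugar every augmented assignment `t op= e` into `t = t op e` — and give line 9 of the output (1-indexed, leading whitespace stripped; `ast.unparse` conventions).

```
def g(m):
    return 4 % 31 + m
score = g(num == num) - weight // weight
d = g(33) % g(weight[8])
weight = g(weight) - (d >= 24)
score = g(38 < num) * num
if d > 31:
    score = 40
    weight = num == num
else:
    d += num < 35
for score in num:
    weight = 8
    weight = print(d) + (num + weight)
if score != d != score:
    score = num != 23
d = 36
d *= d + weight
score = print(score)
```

Transformed code:
score = 4 % 31 + (num == num) - weight // weight
d = (4 % 31 + 33) % (4 % 31 + weight[8])
weight = 4 % 31 + weight - (d >= 24)
score = (4 % 31 + (38 < num)) * num
if d > 31:
    score = 40
    weight = num == num
else:
    d = d + (num < 35)
for score in num:
    weight = 8
    weight = print(d) + (num + weight)
if score != d != score:
    score = num != 23
d = 36
d = d * (d + weight)
score = print(score)

d = d + (num < 35)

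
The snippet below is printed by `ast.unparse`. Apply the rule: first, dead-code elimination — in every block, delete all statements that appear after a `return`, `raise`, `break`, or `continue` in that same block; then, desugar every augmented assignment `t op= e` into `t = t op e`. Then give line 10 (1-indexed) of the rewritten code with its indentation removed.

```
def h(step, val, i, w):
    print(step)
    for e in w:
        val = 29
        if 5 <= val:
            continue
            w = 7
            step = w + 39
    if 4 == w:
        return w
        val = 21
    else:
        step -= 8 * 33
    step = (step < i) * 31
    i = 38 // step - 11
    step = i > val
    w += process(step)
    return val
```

step = step - 8 * 33

Transformed code:
def h(step, val, i, w):
    print(step)
    for e in w:
        val = 29
        if 5 <= val:
            continue
    if 4 == w:
        return w
    else:
        step = step - 8 * 33
    step = (step < i) * 31
    i = 38 // step - 11
    step = i > val
    w = w + process(step)
    return val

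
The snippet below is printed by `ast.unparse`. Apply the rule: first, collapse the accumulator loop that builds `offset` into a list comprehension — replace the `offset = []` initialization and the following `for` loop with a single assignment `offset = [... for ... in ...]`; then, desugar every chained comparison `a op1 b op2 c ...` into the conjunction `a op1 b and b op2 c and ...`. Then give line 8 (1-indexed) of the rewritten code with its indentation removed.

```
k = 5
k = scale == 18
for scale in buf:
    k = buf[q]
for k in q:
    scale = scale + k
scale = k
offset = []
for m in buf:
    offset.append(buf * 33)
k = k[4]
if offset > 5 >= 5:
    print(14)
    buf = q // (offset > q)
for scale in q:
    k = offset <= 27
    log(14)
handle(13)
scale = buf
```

offset = [buf * 33 for m in buf]

Transformed code:
k = 5
k = scale == 18
for scale in buf:
    k = buf[q]
for k in q:
    scale = scale + k
scale = k
offset = [buf * 33 for m in buf]
k = k[4]
if offset > 5 and 5 >= 5:
    print(14)
    buf = q // (offset > q)
for scale in q:
    k = offset <= 27
    log(14)
handle(13)
scale = buf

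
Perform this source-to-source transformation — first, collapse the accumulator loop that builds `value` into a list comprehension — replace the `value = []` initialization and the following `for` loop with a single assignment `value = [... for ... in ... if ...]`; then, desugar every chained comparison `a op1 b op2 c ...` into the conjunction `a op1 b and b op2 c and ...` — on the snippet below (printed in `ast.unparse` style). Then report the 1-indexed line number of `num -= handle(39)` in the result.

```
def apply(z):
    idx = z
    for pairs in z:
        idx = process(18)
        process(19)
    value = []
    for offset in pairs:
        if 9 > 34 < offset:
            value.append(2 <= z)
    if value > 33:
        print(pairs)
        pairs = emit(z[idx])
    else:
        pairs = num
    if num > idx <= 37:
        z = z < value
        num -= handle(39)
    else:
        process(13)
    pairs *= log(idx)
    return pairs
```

14

Transformed code:
def apply(z):
    idx = z
    for pairs in z:
        idx = process(18)
        process(19)
    value = [2 <= z for offset in pairs if 9 > 34 and 34 < offset]
    if value > 33:
        print(pairs)
        pairs = emit(z[idx])
    else:
        pairs = num
    if num > idx and idx <= 37:
        z = z < value
        num -= handle(39)
    else:
        process(13)
    pairs *= log(idx)
    return pairs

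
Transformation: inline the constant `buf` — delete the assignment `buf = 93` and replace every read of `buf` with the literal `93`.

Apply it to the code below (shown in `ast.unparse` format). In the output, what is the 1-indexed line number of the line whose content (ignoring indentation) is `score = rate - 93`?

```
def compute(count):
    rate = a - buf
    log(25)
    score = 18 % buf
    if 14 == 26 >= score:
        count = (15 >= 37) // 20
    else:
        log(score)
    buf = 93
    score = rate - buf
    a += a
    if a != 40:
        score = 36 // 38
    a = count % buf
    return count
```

9

Transformed code:
def compute(count):
    rate = a - 93
    log(25)
    score = 18 % 93
    if 14 == 26 >= score:
        count = (15 >= 37) // 20
    else:
        log(score)
    score = rate - 93
    a += a
    if a != 40:
        score = 36 // 38
    a = count % 93
    return count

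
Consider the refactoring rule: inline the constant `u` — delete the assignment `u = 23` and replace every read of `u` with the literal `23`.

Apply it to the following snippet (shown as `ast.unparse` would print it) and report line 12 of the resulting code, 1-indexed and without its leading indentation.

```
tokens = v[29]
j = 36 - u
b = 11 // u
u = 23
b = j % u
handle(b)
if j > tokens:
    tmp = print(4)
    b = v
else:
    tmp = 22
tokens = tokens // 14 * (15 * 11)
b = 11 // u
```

Transformed code:
tokens = v[29]
j = 36 - 23
b = 11 // 23
b = j % 23
handle(b)
if j > tokens:
    tmp = print(4)
    b = v
else:
    tmp = 22
tokens = tokens // 14 * (15 * 11)
b = 11 // 23

b = 11 // 23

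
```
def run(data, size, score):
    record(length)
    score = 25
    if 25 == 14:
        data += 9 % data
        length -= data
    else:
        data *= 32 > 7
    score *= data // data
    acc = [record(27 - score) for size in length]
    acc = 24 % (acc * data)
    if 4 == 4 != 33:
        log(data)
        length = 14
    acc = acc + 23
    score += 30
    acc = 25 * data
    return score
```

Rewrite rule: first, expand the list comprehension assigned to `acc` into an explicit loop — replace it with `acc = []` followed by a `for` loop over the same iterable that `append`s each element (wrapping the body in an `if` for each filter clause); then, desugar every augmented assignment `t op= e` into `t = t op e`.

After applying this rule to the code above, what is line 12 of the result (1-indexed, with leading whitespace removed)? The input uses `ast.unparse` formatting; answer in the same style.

acc.append(record(27 - score))

Transformed code:
def run(data, size, score):
    record(length)
    score = 25
    if 25 == 14:
        data = data + 9 % data
        length = length - data
    else:
        data = data * (32 > 7)
    score = score * (data // data)
    acc = []
    for size in length:
        acc.append(record(27 - score))
    acc = 24 % (acc * data)
    if 4 == 4 != 33:
        log(data)
        length = 14
    acc = acc + 23
    score = score + 30
    acc = 25 * data
    return score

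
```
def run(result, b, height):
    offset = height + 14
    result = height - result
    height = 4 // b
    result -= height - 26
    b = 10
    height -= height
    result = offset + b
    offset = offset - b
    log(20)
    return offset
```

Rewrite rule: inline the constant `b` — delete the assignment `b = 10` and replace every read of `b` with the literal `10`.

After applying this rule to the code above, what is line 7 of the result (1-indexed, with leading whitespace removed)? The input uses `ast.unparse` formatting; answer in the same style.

Transformed code:
def run(result, b, height):
    offset = height + 14
    result = height - result
    height = 4 // 10
    result -= height - 26
    height -= height
    result = offset + 10
    offset = offset - 10
    log(20)
    return offset

result = offset + 10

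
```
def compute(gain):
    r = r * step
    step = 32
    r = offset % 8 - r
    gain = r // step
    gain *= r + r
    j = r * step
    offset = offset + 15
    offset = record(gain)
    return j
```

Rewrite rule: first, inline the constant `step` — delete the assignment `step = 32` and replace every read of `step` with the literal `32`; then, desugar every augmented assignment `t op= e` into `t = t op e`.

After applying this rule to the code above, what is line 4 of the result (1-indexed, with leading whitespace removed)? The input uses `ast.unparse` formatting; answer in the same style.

Transformed code:
def compute(gain):
    r = r * 32
    r = offset % 8 - r
    gain = r // 32
    gain = gain * (r + r)
    j = r * 32
    offset = offset + 15
    offset = record(gain)
    return j

gain = r // 32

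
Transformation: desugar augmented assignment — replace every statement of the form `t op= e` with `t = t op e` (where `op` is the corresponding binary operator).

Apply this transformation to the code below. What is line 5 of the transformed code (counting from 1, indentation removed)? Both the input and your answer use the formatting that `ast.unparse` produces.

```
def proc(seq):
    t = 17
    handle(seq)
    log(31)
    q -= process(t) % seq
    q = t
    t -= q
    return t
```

Transformed code:
def proc(seq):
    t = 17
    handle(seq)
    log(31)
    q = q - process(t) % seq
    q = t
    t = t - q
    return t

q = q - process(t) % seq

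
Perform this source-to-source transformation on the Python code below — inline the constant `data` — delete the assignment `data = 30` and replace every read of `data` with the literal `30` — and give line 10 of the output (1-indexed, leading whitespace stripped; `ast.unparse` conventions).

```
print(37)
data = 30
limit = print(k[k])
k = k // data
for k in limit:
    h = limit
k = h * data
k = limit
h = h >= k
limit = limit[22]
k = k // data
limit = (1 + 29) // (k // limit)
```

Transformed code:
print(37)
limit = print(k[k])
k = k // 30
for k in limit:
    h = limit
k = h * 30
k = limit
h = h >= k
limit = limit[22]
k = k // 30
limit = (1 + 29) // (k // limit)

k = k // 30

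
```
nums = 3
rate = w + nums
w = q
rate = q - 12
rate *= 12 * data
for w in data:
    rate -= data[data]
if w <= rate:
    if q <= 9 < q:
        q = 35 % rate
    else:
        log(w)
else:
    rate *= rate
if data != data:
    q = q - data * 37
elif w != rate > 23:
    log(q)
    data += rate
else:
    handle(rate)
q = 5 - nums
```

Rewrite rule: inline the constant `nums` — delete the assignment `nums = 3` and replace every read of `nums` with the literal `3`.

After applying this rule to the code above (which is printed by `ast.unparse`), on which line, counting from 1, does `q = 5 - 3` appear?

Transformed code:
rate = w + 3
w = q
rate = q - 12
rate *= 12 * data
for w in data:
    rate -= data[data]
if w <= rate:
    if q <= 9 < q:
        q = 35 % rate
    else:
        log(w)
else:
    rate *= rate
if data != data:
    q = q - data * 37
elif w != rate > 23:
    log(q)
    data += rate
else:
    handle(rate)
q = 5 - 3

21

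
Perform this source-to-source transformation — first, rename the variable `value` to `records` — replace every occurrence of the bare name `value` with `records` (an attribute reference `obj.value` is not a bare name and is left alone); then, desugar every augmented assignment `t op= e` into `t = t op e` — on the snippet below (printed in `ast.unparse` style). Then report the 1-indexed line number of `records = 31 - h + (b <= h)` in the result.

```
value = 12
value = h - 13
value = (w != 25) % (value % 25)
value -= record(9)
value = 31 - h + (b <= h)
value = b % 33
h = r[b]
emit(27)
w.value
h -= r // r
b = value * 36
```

5

Transformed code:
records = 12
records = h - 13
records = (w != 25) % (records % 25)
records = records - record(9)
records = 31 - h + (b <= h)
records = b % 33
h = r[b]
emit(27)
w.value
h = h - r // r
b = records * 36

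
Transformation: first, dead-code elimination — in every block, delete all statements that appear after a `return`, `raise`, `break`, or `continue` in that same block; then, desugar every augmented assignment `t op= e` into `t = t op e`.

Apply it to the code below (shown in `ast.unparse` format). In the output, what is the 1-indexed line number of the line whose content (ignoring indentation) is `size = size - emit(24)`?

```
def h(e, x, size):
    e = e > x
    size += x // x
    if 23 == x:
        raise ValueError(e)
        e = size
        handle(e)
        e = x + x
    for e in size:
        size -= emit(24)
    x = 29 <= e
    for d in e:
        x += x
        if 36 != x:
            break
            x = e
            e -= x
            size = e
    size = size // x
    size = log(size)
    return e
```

Transformed code:
def h(e, x, size):
    e = e > x
    size = size + x // x
    if 23 == x:
        raise ValueError(e)
    for e in size:
        size = size - emit(24)
    x = 29 <= e
    for d in e:
        x = x + x
        if 36 != x:
            break
    size = size // x
    size = log(size)
    return e

7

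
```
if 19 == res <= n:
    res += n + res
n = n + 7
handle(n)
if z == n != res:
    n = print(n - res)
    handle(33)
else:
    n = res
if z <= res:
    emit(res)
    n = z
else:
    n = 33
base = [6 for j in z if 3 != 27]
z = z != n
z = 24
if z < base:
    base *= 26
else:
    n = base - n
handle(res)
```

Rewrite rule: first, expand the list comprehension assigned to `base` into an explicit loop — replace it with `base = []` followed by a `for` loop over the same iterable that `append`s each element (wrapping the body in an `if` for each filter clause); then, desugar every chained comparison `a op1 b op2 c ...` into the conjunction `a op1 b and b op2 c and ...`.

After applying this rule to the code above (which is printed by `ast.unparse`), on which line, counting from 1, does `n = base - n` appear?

Transformed code:
if 19 == res and res <= n:
    res += n + res
n = n + 7
handle(n)
if z == n and n != res:
    n = print(n - res)
    handle(33)
else:
    n = res
if z <= res:
    emit(res)
    n = z
else:
    n = 33
base = []
for j in z:
    if 3 != 27:
        base.append(6)
z = z != n
z = 24
if z < base:
    base *= 26
else:
    n = base - n
handle(res)

24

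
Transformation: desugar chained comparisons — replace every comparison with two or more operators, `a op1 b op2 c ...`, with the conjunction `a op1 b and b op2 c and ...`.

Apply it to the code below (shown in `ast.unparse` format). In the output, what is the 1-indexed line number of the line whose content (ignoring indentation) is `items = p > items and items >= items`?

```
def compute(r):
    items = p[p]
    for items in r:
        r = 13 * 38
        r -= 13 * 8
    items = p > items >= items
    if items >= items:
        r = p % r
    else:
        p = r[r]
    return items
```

6

Transformed code:
def compute(r):
    items = p[p]
    for items in r:
        r = 13 * 38
        r -= 13 * 8
    items = p > items and items >= items
    if items >= items:
        r = p % r
    else:
        p = r[r]
    return items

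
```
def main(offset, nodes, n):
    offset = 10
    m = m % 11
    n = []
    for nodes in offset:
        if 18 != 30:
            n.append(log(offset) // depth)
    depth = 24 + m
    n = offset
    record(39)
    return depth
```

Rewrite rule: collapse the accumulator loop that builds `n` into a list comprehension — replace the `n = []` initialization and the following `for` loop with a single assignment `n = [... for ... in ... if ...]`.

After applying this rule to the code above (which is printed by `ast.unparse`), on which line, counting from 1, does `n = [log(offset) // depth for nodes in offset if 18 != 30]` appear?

Transformed code:
def main(offset, nodes, n):
    offset = 10
    m = m % 11
    n = [log(offset) // depth for nodes in offset if 18 != 30]
    depth = 24 + m
    n = offset
    record(39)
    return depth

4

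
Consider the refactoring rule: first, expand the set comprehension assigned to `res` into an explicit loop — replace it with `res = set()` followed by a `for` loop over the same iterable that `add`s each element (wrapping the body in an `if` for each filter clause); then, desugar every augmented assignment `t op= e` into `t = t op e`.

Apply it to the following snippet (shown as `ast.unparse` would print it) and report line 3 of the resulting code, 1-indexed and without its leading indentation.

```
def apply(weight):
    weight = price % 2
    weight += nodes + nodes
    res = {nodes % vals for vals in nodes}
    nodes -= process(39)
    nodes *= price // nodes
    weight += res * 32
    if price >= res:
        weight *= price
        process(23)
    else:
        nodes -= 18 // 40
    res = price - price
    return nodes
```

weight = weight + (nodes + nodes)

Transformed code:
def apply(weight):
    weight = price % 2
    weight = weight + (nodes + nodes)
    res = set()
    for vals in nodes:
        res.add(nodes % vals)
    nodes = nodes - process(39)
    nodes = nodes * (price // nodes)
    weight = weight + res * 32
    if price >= res:
        weight = weight * price
        process(23)
    else:
        nodes = nodes - 18 // 40
    res = price - price
    return nodes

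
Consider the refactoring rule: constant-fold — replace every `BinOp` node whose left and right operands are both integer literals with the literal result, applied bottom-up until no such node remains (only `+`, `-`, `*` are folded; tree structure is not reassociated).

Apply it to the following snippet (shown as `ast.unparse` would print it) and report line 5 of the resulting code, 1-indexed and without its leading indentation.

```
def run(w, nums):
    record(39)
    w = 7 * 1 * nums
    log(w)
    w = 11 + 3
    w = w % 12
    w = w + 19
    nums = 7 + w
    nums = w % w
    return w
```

w = 14

Transformed code:
def run(w, nums):
    record(39)
    w = 7 * nums
    log(w)
    w = 14
    w = w % 12
    w = w + 19
    nums = 7 + w
    nums = w % w
    return w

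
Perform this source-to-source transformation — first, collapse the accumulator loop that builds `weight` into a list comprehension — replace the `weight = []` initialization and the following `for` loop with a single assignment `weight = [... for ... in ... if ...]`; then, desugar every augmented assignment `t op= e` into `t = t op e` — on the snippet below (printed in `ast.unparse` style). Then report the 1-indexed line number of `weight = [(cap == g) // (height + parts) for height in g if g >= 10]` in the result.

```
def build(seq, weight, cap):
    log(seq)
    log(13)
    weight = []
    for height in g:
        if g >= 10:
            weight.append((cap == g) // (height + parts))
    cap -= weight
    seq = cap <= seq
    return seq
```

4

Transformed code:
def build(seq, weight, cap):
    log(seq)
    log(13)
    weight = [(cap == g) // (height + parts) for height in g if g >= 10]
    cap = cap - weight
    seq = cap <= seq
    return seq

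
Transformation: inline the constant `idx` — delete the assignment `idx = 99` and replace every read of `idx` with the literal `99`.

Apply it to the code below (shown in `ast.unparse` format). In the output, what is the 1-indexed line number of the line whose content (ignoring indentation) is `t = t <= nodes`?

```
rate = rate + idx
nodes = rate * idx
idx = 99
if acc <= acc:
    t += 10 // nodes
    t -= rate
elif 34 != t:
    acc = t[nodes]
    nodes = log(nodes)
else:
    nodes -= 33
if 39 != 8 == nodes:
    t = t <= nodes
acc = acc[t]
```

12

Transformed code:
rate = rate + 99
nodes = rate * 99
if acc <= acc:
    t += 10 // nodes
    t -= rate
elif 34 != t:
    acc = t[nodes]
    nodes = log(nodes)
else:
    nodes -= 33
if 39 != 8 == nodes:
    t = t <= nodes
acc = acc[t]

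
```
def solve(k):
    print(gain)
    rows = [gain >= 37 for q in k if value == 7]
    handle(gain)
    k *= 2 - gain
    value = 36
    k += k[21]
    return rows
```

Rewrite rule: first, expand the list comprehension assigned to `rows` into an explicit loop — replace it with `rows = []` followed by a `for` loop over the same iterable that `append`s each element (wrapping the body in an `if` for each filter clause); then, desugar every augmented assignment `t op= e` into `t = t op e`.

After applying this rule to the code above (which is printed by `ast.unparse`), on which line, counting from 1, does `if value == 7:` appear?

Transformed code:
def solve(k):
    print(gain)
    rows = []
    for q in k:
        if value == 7:
            rows.append(gain >= 37)
    handle(gain)
    k = k * (2 - gain)
    value = 36
    k = k + k[21]
    return rows

5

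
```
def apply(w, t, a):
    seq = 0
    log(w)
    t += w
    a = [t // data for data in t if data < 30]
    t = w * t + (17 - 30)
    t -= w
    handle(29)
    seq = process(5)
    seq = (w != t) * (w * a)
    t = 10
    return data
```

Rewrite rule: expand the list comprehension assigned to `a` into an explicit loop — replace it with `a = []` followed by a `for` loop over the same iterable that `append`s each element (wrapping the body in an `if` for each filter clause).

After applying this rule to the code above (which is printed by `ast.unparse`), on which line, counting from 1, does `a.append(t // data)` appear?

8

Transformed code:
def apply(w, t, a):
    seq = 0
    log(w)
    t += w
    a = []
    for data in t:
        if data < 30:
            a.append(t // data)
    t = w * t + (17 - 30)
    t -= w
    handle(29)
    seq = process(5)
    seq = (w != t) * (w * a)
    t = 10
    return data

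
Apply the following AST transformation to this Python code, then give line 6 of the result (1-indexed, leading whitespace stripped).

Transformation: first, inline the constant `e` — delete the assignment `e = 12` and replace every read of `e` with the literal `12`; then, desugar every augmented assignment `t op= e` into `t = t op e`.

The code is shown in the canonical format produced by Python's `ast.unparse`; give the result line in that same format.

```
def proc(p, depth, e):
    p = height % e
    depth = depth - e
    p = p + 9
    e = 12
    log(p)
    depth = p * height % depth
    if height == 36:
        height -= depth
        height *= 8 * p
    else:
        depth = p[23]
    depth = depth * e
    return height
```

Transformed code:
def proc(p, depth, e):
    p = height % 12
    depth = depth - 12
    p = p + 9
    log(p)
    depth = p * height % depth
    if height == 36:
        height = height - depth
        height = height * (8 * p)
    else:
        depth = p[23]
    depth = depth * 12
    return height

depth = p * height % depth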